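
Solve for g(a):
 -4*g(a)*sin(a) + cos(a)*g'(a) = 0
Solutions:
 g(a) = C1/cos(a)^4


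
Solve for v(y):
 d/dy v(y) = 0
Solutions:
 v(y) = C1


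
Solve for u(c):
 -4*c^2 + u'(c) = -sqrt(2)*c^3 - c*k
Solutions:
 u(c) = C1 - sqrt(2)*c^4/4 + 4*c^3/3 - c^2*k/2


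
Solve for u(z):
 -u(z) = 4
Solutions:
 u(z) = -4


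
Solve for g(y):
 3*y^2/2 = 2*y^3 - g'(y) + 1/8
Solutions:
 g(y) = C1 + y^4/2 - y^3/2 + y/8


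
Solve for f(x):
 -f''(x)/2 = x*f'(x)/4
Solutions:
 f(x) = C1 + C2*erf(x/2)


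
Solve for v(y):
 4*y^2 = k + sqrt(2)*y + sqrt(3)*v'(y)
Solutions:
 v(y) = C1 - sqrt(3)*k*y/3 + 4*sqrt(3)*y^3/9 - sqrt(6)*y^2/6


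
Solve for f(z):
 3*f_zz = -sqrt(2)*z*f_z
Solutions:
 f(z) = C1 + C2*erf(2^(3/4)*sqrt(3)*z/6)


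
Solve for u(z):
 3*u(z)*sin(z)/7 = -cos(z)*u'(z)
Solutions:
 u(z) = C1*cos(z)^(3/7)


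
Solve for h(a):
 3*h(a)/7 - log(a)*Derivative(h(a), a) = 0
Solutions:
 h(a) = C1*exp(3*li(a)/7)


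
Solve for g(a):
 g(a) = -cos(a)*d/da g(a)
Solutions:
 g(a) = C1*sqrt(sin(a) - 1)/sqrt(sin(a) + 1)


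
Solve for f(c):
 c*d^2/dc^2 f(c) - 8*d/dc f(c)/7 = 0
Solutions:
 f(c) = C1 + C2*c^(15/7)


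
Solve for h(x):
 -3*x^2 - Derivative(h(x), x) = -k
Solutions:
 h(x) = C1 + k*x - x^3


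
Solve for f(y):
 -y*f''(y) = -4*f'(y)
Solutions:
 f(y) = C1 + C2*y^5


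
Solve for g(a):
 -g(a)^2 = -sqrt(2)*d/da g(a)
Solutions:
 g(a) = -2/(C1 + sqrt(2)*a)


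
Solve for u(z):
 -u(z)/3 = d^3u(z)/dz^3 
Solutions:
 u(z) = C3*exp(-3^(2/3)*z/3) + (C1*sin(3^(1/6)*z/2) + C2*cos(3^(1/6)*z/2))*exp(3^(2/3)*z/6)


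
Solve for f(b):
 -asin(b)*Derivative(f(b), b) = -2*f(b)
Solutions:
 f(b) = C1*exp(2*Integral(1/asin(b), b))


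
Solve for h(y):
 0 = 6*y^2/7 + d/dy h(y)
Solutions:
 h(y) = C1 - 2*y^3/7


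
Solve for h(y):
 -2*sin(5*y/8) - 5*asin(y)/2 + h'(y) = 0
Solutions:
 h(y) = C1 + 5*y*asin(y)/2 + 5*sqrt(1 - y^2)/2 - 16*cos(5*y/8)/5


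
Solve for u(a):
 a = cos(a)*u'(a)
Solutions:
 u(a) = C1 + Integral(a/cos(a), a)


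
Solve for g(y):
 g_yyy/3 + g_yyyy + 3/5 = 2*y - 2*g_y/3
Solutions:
 g(y) = C1 + C4*exp(-y) + 3*y^2/2 - 9*y/10 + (C2*sin(sqrt(5)*y/3) + C3*cos(sqrt(5)*y/3))*exp(y/3)


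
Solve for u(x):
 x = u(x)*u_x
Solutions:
 u(x) = -sqrt(C1 + x^2)
 u(x) = sqrt(C1 + x^2)


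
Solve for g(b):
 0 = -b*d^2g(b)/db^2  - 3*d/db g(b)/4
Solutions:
 g(b) = C1 + C2*b^(1/4)


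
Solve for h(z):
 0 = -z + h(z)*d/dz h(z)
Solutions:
 h(z) = -sqrt(C1 + z^2)
 h(z) = sqrt(C1 + z^2)


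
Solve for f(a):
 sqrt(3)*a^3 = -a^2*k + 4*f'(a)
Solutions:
 f(a) = C1 + sqrt(3)*a^4/16 + a^3*k/12


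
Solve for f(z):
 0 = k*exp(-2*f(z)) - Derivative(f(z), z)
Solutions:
 f(z) = log(-sqrt(C1 + 2*k*z))
 f(z) = log(C1 + 2*k*z)/2


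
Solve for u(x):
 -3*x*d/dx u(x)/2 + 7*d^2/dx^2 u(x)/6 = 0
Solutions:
 u(x) = C1 + C2*erfi(3*sqrt(14)*x/14)


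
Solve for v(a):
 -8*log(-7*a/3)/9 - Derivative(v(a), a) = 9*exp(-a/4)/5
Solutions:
 v(a) = C1 - 8*a*log(-a)/9 + 8*a*(-log(7) + 1 + log(3))/9 + 36*exp(-a/4)/5


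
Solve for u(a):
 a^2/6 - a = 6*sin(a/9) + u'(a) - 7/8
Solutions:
 u(a) = C1 + a^3/18 - a^2/2 + 7*a/8 + 54*cos(a/9)


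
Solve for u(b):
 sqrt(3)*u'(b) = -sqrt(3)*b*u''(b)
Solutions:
 u(b) = C1 + C2*log(b)


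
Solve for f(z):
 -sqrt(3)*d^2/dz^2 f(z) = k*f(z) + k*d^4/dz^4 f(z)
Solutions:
 f(z) = C1*exp(-sqrt(2)*z*sqrt((-sqrt(3 - 4*k^2) - sqrt(3))/k)/2) + C2*exp(sqrt(2)*z*sqrt((-sqrt(3 - 4*k^2) - sqrt(3))/k)/2) + C3*exp(-sqrt(2)*z*sqrt((sqrt(3 - 4*k^2) - sqrt(3))/k)/2) + C4*exp(sqrt(2)*z*sqrt((sqrt(3 - 4*k^2) - sqrt(3))/k)/2)


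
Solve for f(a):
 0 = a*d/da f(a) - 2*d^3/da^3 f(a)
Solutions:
 f(a) = C1 + Integral(C2*airyai(2^(2/3)*a/2) + C3*airybi(2^(2/3)*a/2), a)


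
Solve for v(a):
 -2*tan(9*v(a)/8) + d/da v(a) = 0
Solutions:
 v(a) = -8*asin(C1*exp(9*a/4))/9 + 8*pi/9
 v(a) = 8*asin(C1*exp(9*a/4))/9


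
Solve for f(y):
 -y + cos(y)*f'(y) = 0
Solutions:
 f(y) = C1 + Integral(y/cos(y), y)


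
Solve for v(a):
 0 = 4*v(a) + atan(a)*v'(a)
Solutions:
 v(a) = C1*exp(-4*Integral(1/atan(a), a))


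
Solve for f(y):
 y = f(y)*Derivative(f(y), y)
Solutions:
 f(y) = -sqrt(C1 + y^2)
 f(y) = sqrt(C1 + y^2)


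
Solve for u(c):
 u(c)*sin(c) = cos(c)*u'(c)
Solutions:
 u(c) = C1/cos(c)


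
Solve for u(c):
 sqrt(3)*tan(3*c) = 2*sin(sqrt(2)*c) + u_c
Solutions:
 u(c) = C1 - sqrt(3)*log(cos(3*c))/3 + sqrt(2)*cos(sqrt(2)*c)


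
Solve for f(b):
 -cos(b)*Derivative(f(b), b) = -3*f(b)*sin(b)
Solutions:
 f(b) = C1/cos(b)^3


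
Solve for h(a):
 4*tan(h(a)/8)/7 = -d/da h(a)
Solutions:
 h(a) = -8*asin(C1*exp(-a/14)) + 8*pi
 h(a) = 8*asin(C1*exp(-a/14))


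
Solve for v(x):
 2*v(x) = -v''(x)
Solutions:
 v(x) = C1*sin(sqrt(2)*x) + C2*cos(sqrt(2)*x)


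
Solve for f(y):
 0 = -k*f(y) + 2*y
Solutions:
 f(y) = 2*y/k


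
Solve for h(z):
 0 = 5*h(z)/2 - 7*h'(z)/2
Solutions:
 h(z) = C1*exp(5*z/7)


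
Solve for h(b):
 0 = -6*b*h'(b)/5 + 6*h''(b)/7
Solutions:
 h(b) = C1 + C2*erfi(sqrt(70)*b/10)


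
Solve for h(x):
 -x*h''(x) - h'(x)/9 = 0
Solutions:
 h(x) = C1 + C2*x^(8/9)


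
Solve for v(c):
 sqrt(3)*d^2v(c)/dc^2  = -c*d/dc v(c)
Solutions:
 v(c) = C1 + C2*erf(sqrt(2)*3^(3/4)*c/6)


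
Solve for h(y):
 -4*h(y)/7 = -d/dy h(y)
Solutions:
 h(y) = C1*exp(4*y/7)


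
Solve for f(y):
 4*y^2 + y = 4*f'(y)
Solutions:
 f(y) = C1 + y^3/3 + y^2/8


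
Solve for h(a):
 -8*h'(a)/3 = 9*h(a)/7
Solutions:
 h(a) = C1*exp(-27*a/56)


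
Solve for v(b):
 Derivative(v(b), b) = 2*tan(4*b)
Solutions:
 v(b) = C1 - log(cos(4*b))/2


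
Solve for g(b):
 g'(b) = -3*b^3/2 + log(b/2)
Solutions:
 g(b) = C1 - 3*b^4/8 + b*log(b) - b - b*log(2)


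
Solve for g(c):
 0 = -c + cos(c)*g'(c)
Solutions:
 g(c) = C1 + Integral(c/cos(c), c)


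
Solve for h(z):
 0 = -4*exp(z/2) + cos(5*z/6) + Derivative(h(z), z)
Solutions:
 h(z) = C1 + 8*exp(z/2) - 6*sin(5*z/6)/5


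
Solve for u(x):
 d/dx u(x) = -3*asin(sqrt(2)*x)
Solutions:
 u(x) = C1 - 3*x*asin(sqrt(2)*x) - 3*sqrt(2)*sqrt(1 - 2*x^2)/2


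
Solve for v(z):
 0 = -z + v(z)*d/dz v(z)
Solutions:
 v(z) = -sqrt(C1 + z^2)
 v(z) = sqrt(C1 + z^2)


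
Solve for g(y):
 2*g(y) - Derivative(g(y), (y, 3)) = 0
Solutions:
 g(y) = C3*exp(2^(1/3)*y) + (C1*sin(2^(1/3)*sqrt(3)*y/2) + C2*cos(2^(1/3)*sqrt(3)*y/2))*exp(-2^(1/3)*y/2)


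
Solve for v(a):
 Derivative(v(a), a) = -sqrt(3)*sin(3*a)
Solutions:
 v(a) = C1 + sqrt(3)*cos(3*a)/3


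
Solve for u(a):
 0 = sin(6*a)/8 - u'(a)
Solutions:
 u(a) = C1 - cos(6*a)/48


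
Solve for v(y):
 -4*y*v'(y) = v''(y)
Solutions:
 v(y) = C1 + C2*erf(sqrt(2)*y)


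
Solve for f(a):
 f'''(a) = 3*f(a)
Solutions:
 f(a) = C3*exp(3^(1/3)*a) + (C1*sin(3^(5/6)*a/2) + C2*cos(3^(5/6)*a/2))*exp(-3^(1/3)*a/2)


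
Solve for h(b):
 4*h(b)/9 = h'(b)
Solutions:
 h(b) = C1*exp(4*b/9)


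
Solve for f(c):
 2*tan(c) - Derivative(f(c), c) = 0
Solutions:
 f(c) = C1 - 2*log(cos(c))


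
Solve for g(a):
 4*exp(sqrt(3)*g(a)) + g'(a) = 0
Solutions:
 g(a) = sqrt(3)*(2*log(1/(C1 + 4*a)) - log(3))/6


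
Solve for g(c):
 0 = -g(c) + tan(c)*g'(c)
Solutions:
 g(c) = C1*sin(c)


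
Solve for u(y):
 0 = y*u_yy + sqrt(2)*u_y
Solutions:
 u(y) = C1 + C2*y^(1 - sqrt(2))


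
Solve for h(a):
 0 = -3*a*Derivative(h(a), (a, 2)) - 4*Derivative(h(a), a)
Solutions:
 h(a) = C1 + C2/a^(1/3)


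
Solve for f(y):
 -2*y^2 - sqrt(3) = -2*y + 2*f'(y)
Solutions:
 f(y) = C1 - y^3/3 + y^2/2 - sqrt(3)*y/2


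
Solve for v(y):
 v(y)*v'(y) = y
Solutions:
 v(y) = -sqrt(C1 + y^2)
 v(y) = sqrt(C1 + y^2)


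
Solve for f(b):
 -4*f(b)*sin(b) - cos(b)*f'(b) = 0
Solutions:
 f(b) = C1*cos(b)^4


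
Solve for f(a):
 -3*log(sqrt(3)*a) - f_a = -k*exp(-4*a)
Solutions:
 f(a) = C1 - 3*a*log(a) + a*(3 - 3*log(3)/2) - k*exp(-4*a)/4


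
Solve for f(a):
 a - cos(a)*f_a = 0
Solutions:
 f(a) = C1 + Integral(a/cos(a), a)


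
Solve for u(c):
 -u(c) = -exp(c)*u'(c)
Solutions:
 u(c) = C1*exp(-exp(-c))


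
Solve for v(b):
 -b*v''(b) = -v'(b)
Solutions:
 v(b) = C1 + C2*b^2


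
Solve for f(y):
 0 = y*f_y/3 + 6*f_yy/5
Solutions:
 f(y) = C1 + C2*erf(sqrt(5)*y/6)


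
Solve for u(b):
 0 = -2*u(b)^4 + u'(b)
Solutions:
 u(b) = (-1/(C1 + 6*b))^(1/3)
 u(b) = (-1/(C1 + 2*b))^(1/3)*(-3^(2/3) - 3*3^(1/6)*I)/6
 u(b) = (-1/(C1 + 2*b))^(1/3)*(-3^(2/3) + 3*3^(1/6)*I)/6


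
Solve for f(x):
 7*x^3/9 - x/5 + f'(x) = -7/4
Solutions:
 f(x) = C1 - 7*x^4/36 + x^2/10 - 7*x/4


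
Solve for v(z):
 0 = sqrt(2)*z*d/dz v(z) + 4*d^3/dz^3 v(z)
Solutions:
 v(z) = C1 + Integral(C2*airyai(-sqrt(2)*z/2) + C3*airybi(-sqrt(2)*z/2), z)


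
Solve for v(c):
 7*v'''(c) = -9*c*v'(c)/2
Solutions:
 v(c) = C1 + Integral(C2*airyai(-42^(2/3)*c/14) + C3*airybi(-42^(2/3)*c/14), c)


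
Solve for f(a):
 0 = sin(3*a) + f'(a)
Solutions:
 f(a) = C1 + cos(3*a)/3


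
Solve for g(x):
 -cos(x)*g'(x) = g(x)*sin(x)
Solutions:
 g(x) = C1*cos(x)


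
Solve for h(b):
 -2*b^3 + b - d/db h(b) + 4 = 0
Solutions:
 h(b) = C1 - b^4/2 + b^2/2 + 4*b


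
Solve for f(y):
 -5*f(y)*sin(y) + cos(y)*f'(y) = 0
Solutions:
 f(y) = C1/cos(y)^5


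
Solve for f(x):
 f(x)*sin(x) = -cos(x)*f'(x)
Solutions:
 f(x) = C1*cos(x)


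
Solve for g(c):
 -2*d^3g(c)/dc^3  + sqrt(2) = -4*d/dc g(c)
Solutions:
 g(c) = C1 + C2*exp(-sqrt(2)*c) + C3*exp(sqrt(2)*c) - sqrt(2)*c/4


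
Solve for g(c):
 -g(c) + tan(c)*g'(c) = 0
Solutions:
 g(c) = C1*sin(c)


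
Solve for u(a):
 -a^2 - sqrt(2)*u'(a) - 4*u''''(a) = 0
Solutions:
 u(a) = C1 + C4*exp(-sqrt(2)*a/2) - sqrt(2)*a^3/6 + (C2*sin(sqrt(6)*a/4) + C3*cos(sqrt(6)*a/4))*exp(sqrt(2)*a/4)


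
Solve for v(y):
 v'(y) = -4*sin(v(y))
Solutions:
 v(y) = -acos((-C1 - exp(8*y))/(C1 - exp(8*y))) + 2*pi
 v(y) = acos((-C1 - exp(8*y))/(C1 - exp(8*y)))


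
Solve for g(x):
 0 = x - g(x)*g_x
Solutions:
 g(x) = -sqrt(C1 + x^2)
 g(x) = sqrt(C1 + x^2)


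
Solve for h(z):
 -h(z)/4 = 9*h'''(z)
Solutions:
 h(z) = C3*exp(-6^(1/3)*z/6) + (C1*sin(2^(1/3)*3^(5/6)*z/12) + C2*cos(2^(1/3)*3^(5/6)*z/12))*exp(6^(1/3)*z/12)


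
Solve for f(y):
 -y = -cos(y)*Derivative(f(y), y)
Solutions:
 f(y) = C1 + Integral(y/cos(y), y)


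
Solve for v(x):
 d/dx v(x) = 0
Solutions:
 v(x) = C1


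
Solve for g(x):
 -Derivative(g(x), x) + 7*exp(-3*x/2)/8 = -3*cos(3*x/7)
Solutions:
 g(x) = C1 + 7*sin(3*x/7) - 7*exp(-3*x/2)/12


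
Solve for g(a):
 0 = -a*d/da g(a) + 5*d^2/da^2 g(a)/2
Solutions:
 g(a) = C1 + C2*erfi(sqrt(5)*a/5)


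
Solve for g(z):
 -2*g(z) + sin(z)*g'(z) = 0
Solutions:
 g(z) = C1*(cos(z) - 1)/(cos(z) + 1)


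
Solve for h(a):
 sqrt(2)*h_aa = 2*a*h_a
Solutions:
 h(a) = C1 + C2*erfi(2^(3/4)*a/2)


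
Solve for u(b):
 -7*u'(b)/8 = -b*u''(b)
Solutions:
 u(b) = C1 + C2*b^(15/8)


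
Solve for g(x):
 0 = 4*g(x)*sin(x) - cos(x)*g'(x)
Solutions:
 g(x) = C1/cos(x)^4


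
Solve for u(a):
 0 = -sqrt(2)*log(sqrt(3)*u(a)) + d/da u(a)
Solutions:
 -sqrt(2)*Integral(1/(2*log(_y) + log(3)), (_y, u(a))) = C1 - a


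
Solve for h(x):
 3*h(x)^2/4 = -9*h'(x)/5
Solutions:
 h(x) = 12/(C1 + 5*x)


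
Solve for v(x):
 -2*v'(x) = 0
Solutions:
 v(x) = C1


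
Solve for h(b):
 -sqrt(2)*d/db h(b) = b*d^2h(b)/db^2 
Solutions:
 h(b) = C1 + C2*b^(1 - sqrt(2))


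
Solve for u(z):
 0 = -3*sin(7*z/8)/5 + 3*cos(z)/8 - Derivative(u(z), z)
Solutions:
 u(z) = C1 + 3*sin(z)/8 + 24*cos(7*z/8)/35


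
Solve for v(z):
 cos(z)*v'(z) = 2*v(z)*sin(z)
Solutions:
 v(z) = C1/cos(z)^2


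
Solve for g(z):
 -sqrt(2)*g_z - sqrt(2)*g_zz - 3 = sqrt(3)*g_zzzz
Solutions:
 g(z) = C1 + C2*exp(-z*(-2^(5/6)*3^(1/6)*(9 + sqrt(4*sqrt(6) + 81))^(1/3) + 2*2^(2/3)*3^(1/3)/(9 + sqrt(4*sqrt(6) + 81))^(1/3))/12)*sin(z*(2*2^(2/3)*3^(5/6)/(9 + sqrt(4*sqrt(6) + 81))^(1/3) + 2^(5/6)*3^(2/3)*(9 + sqrt(4*sqrt(6) + 81))^(1/3))/12) + C3*exp(-z*(-2^(5/6)*3^(1/6)*(9 + sqrt(4*sqrt(6) + 81))^(1/3) + 2*2^(2/3)*3^(1/3)/(9 + sqrt(4*sqrt(6) + 81))^(1/3))/12)*cos(z*(2*2^(2/3)*3^(5/6)/(9 + sqrt(4*sqrt(6) + 81))^(1/3) + 2^(5/6)*3^(2/3)*(9 + sqrt(4*sqrt(6) + 81))^(1/3))/12) + C4*exp(z*(-2^(5/6)*3^(1/6)*(9 + sqrt(4*sqrt(6) + 81))^(1/3) + 2*2^(2/3)*3^(1/3)/(9 + sqrt(4*sqrt(6) + 81))^(1/3))/6) - 3*sqrt(2)*z/2


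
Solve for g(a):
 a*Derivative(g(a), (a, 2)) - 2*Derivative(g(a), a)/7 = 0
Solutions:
 g(a) = C1 + C2*a^(9/7)


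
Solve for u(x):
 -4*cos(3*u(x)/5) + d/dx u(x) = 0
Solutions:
 -4*x - 5*log(sin(3*u(x)/5) - 1)/6 + 5*log(sin(3*u(x)/5) + 1)/6 = C1


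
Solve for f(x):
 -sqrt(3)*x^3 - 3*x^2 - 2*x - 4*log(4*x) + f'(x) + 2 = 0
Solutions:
 f(x) = C1 + sqrt(3)*x^4/4 + x^3 + x^2 + 4*x*log(x) - 6*x + x*log(256)


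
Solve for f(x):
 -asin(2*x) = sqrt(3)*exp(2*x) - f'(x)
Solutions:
 f(x) = C1 + x*asin(2*x) + sqrt(1 - 4*x^2)/2 + sqrt(3)*exp(2*x)/2


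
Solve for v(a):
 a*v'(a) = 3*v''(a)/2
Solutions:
 v(a) = C1 + C2*erfi(sqrt(3)*a/3)


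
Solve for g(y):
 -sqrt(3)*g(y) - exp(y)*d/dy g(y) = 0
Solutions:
 g(y) = C1*exp(sqrt(3)*exp(-y))


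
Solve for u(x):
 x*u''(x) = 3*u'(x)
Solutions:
 u(x) = C1 + C2*x^4


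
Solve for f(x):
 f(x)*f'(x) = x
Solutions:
 f(x) = -sqrt(C1 + x^2)
 f(x) = sqrt(C1 + x^2)


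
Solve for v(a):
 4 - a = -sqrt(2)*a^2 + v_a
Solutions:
 v(a) = C1 + sqrt(2)*a^3/3 - a^2/2 + 4*a


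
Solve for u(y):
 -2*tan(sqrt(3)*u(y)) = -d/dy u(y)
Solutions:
 u(y) = sqrt(3)*(pi - asin(C1*exp(2*sqrt(3)*y)))/3
 u(y) = sqrt(3)*asin(C1*exp(2*sqrt(3)*y))/3


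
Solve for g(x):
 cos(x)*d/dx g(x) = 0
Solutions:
 g(x) = C1


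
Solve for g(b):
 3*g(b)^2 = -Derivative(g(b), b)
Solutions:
 g(b) = 1/(C1 + 3*b)


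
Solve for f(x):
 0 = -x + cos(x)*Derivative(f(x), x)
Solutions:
 f(x) = C1 + Integral(x/cos(x), x)


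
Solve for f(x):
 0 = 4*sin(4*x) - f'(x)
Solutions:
 f(x) = C1 - cos(4*x)


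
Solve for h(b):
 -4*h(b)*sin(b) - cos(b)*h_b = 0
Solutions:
 h(b) = C1*cos(b)^4


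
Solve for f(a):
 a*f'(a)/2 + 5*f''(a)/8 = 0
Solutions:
 f(a) = C1 + C2*erf(sqrt(10)*a/5)


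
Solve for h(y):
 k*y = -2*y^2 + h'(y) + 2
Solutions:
 h(y) = C1 + k*y^2/2 + 2*y^3/3 - 2*y


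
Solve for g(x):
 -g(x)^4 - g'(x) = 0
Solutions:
 g(x) = (-3^(2/3) - 3*3^(1/6)*I)*(1/(C1 + x))^(1/3)/6
 g(x) = (-3^(2/3) + 3*3^(1/6)*I)*(1/(C1 + x))^(1/3)/6
 g(x) = (1/(C1 + 3*x))^(1/3)


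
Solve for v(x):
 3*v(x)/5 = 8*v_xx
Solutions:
 v(x) = C1*exp(-sqrt(30)*x/20) + C2*exp(sqrt(30)*x/20)


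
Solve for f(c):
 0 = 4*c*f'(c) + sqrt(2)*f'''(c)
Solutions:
 f(c) = C1 + Integral(C2*airyai(-sqrt(2)*c) + C3*airybi(-sqrt(2)*c), c)


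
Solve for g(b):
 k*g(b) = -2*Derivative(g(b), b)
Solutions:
 g(b) = C1*exp(-b*k/2)


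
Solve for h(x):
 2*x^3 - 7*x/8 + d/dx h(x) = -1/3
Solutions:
 h(x) = C1 - x^4/2 + 7*x^2/16 - x/3


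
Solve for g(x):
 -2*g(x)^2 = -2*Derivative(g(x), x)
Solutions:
 g(x) = -1/(C1 + x)


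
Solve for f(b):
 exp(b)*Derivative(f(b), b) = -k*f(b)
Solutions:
 f(b) = C1*exp(k*exp(-b))


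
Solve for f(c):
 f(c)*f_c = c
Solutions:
 f(c) = -sqrt(C1 + c^2)
 f(c) = sqrt(C1 + c^2)


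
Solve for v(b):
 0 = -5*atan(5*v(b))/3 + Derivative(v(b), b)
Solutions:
 Integral(1/atan(5*_y), (_y, v(b))) = C1 + 5*b/3


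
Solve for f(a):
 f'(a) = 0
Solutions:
 f(a) = C1


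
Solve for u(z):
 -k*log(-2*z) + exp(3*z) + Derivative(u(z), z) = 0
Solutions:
 u(z) = C1 + k*z*log(-z) + k*z*(-1 + log(2)) - exp(3*z)/3


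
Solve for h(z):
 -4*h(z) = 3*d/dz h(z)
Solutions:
 h(z) = C1*exp(-4*z/3)


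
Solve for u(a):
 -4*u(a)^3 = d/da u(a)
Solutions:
 u(a) = -sqrt(2)*sqrt(-1/(C1 - 4*a))/2
 u(a) = sqrt(2)*sqrt(-1/(C1 - 4*a))/2


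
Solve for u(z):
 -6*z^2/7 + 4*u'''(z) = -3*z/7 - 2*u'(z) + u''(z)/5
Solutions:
 u(z) = C1 + z^3/7 - 9*z^2/140 - 1209*z/700 + (C2*sin(sqrt(799)*z/40) + C3*cos(sqrt(799)*z/40))*exp(z/40)


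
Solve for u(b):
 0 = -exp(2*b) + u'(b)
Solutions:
 u(b) = C1 + exp(2*b)/2


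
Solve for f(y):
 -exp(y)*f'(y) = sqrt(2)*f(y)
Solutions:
 f(y) = C1*exp(sqrt(2)*exp(-y))


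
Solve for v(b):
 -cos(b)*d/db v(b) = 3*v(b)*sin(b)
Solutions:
 v(b) = C1*cos(b)^3


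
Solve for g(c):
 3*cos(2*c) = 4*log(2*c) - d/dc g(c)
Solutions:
 g(c) = C1 + 4*c*log(c) - 4*c + 4*c*log(2) - 3*sin(2*c)/2


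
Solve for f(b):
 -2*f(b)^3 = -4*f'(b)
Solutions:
 f(b) = -sqrt(-1/(C1 + b))
 f(b) = sqrt(-1/(C1 + b))


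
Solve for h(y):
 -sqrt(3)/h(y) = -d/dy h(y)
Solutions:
 h(y) = -sqrt(C1 + 2*sqrt(3)*y)
 h(y) = sqrt(C1 + 2*sqrt(3)*y)


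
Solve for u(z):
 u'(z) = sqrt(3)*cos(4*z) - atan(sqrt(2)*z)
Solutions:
 u(z) = C1 - z*atan(sqrt(2)*z) + sqrt(2)*log(2*z^2 + 1)/4 + sqrt(3)*sin(4*z)/4


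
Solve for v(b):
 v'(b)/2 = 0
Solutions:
 v(b) = C1


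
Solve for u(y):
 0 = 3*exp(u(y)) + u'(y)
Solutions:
 u(y) = log(1/(C1 + 3*y))


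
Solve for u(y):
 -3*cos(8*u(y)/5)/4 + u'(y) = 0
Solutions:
 -3*y/4 - 5*log(sin(8*u(y)/5) - 1)/16 + 5*log(sin(8*u(y)/5) + 1)/16 = C1


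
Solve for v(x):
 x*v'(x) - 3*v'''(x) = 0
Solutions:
 v(x) = C1 + Integral(C2*airyai(3^(2/3)*x/3) + C3*airybi(3^(2/3)*x/3), x)


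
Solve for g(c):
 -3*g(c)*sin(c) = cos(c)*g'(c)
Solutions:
 g(c) = C1*cos(c)^3


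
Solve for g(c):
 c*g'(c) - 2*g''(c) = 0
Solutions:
 g(c) = C1 + C2*erfi(c/2)


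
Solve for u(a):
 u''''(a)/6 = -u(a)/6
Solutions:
 u(a) = (C1*sin(sqrt(2)*a/2) + C2*cos(sqrt(2)*a/2))*exp(-sqrt(2)*a/2) + (C3*sin(sqrt(2)*a/2) + C4*cos(sqrt(2)*a/2))*exp(sqrt(2)*a/2)


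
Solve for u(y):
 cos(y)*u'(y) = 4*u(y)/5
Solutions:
 u(y) = C1*(sin(y) + 1)^(2/5)/(sin(y) - 1)^(2/5)


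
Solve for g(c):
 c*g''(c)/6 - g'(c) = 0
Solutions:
 g(c) = C1 + C2*c^7


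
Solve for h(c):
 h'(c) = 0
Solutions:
 h(c) = C1


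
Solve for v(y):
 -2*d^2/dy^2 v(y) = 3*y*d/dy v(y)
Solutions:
 v(y) = C1 + C2*erf(sqrt(3)*y/2)


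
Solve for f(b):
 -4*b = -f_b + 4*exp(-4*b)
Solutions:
 f(b) = C1 + 2*b^2 - exp(-4*b)


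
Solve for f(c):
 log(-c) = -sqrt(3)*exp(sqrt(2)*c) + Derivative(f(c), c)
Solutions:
 f(c) = C1 + c*log(-c) - c + sqrt(6)*exp(sqrt(2)*c)/2


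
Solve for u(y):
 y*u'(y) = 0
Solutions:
 u(y) = C1


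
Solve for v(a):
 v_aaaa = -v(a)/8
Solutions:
 v(a) = (C1*sin(2^(3/4)*a/4) + C2*cos(2^(3/4)*a/4))*exp(-2^(3/4)*a/4) + (C3*sin(2^(3/4)*a/4) + C4*cos(2^(3/4)*a/4))*exp(2^(3/4)*a/4)


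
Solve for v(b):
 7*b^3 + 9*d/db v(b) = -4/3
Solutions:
 v(b) = C1 - 7*b^4/36 - 4*b/27


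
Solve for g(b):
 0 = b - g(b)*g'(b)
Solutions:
 g(b) = -sqrt(C1 + b^2)
 g(b) = sqrt(C1 + b^2)


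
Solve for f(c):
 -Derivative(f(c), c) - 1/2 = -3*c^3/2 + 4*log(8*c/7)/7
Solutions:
 f(c) = C1 + 3*c^4/8 - 4*c*log(c)/7 - 12*c*log(2)/7 + c/14 + 4*c*log(7)/7


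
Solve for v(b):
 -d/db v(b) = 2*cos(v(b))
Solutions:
 v(b) = pi - asin((C1 + exp(4*b))/(C1 - exp(4*b)))
 v(b) = asin((C1 + exp(4*b))/(C1 - exp(4*b)))


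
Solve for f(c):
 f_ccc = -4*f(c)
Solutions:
 f(c) = C3*exp(-2^(2/3)*c) + (C1*sin(2^(2/3)*sqrt(3)*c/2) + C2*cos(2^(2/3)*sqrt(3)*c/2))*exp(2^(2/3)*c/2)


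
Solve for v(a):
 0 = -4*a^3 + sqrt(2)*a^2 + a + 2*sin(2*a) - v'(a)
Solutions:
 v(a) = C1 - a^4 + sqrt(2)*a^3/3 + a^2/2 - cos(2*a)


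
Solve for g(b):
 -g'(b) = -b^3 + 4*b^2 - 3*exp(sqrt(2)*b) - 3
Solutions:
 g(b) = C1 + b^4/4 - 4*b^3/3 + 3*b + 3*sqrt(2)*exp(sqrt(2)*b)/2


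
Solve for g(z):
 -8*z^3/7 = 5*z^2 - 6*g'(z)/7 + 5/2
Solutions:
 g(z) = C1 + z^4/3 + 35*z^3/18 + 35*z/12


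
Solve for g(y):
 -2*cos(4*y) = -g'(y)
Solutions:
 g(y) = C1 + sin(4*y)/2


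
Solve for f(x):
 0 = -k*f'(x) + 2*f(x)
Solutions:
 f(x) = C1*exp(2*x/k)


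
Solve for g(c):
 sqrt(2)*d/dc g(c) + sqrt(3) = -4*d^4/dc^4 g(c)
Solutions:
 g(c) = C1 + C4*exp(-sqrt(2)*c/2) - sqrt(6)*c/2 + (C2*sin(sqrt(6)*c/4) + C3*cos(sqrt(6)*c/4))*exp(sqrt(2)*c/4)


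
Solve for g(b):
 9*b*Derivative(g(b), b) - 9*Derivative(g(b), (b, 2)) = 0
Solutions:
 g(b) = C1 + C2*erfi(sqrt(2)*b/2)


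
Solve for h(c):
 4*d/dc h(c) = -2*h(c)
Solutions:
 h(c) = C1*exp(-c/2)


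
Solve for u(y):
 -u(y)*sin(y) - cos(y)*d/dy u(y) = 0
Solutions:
 u(y) = C1*cos(y)


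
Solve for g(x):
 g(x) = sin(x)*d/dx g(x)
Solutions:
 g(x) = C1*sqrt(cos(x) - 1)/sqrt(cos(x) + 1)


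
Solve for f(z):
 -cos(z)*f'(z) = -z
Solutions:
 f(z) = C1 + Integral(z/cos(z), z)


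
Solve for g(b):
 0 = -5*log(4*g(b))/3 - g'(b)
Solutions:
 3*Integral(1/(log(_y) + 2*log(2)), (_y, g(b)))/5 = C1 - b


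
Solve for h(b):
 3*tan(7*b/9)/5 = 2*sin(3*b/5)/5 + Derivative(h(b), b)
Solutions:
 h(b) = C1 - 27*log(cos(7*b/9))/35 + 2*cos(3*b/5)/3


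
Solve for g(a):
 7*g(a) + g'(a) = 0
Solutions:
 g(a) = C1*exp(-7*a)


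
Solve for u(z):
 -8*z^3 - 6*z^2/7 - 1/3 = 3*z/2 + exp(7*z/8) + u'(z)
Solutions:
 u(z) = C1 - 2*z^4 - 2*z^3/7 - 3*z^2/4 - z/3 - 8*exp(7*z/8)/7


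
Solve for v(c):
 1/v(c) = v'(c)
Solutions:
 v(c) = -sqrt(C1 + 2*c)
 v(c) = sqrt(C1 + 2*c)


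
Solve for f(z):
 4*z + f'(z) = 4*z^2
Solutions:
 f(z) = C1 + 4*z^3/3 - 2*z^2


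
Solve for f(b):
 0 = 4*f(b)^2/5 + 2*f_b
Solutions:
 f(b) = 5/(C1 + 2*b)


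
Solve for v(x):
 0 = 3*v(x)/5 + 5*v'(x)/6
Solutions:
 v(x) = C1*exp(-18*x/25)


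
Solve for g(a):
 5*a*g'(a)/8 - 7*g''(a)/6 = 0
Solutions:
 g(a) = C1 + C2*erfi(sqrt(210)*a/28)


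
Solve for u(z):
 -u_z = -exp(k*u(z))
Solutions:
 u(z) = Piecewise((log(-1/(C1*k + k*z))/k, Ne(k, 0)), (nan, True))
 u(z) = Piecewise((C1 + z, Eq(k, 0)), (nan, True))


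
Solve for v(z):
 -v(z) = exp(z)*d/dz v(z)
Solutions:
 v(z) = C1*exp(exp(-z))


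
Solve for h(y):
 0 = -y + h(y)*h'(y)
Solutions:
 h(y) = -sqrt(C1 + y^2)
 h(y) = sqrt(C1 + y^2)


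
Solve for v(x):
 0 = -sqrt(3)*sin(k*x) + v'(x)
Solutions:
 v(x) = C1 - sqrt(3)*cos(k*x)/k


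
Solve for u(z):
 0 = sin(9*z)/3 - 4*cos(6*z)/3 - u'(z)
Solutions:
 u(z) = C1 - 2*sin(6*z)/9 - cos(9*z)/27


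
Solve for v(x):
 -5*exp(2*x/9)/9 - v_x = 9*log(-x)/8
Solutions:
 v(x) = C1 - 9*x*log(-x)/8 + 9*x/8 - 5*exp(2*x/9)/2


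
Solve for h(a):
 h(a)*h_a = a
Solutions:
 h(a) = -sqrt(C1 + a^2)
 h(a) = sqrt(C1 + a^2)


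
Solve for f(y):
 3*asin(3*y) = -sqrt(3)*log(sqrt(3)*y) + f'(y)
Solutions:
 f(y) = C1 + sqrt(3)*y*(log(y) - 1) + 3*y*asin(3*y) + sqrt(3)*y*log(3)/2 + sqrt(1 - 9*y^2)


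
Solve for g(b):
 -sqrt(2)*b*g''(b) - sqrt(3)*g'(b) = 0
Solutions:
 g(b) = C1 + C2*b^(1 - sqrt(6)/2)


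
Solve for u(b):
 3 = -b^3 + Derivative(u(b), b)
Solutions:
 u(b) = C1 + b^4/4 + 3*b


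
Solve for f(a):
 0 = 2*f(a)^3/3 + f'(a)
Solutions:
 f(a) = -sqrt(6)*sqrt(-1/(C1 - 2*a))/2
 f(a) = sqrt(6)*sqrt(-1/(C1 - 2*a))/2


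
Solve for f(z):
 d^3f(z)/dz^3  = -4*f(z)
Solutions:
 f(z) = C3*exp(-2^(2/3)*z) + (C1*sin(2^(2/3)*sqrt(3)*z/2) + C2*cos(2^(2/3)*sqrt(3)*z/2))*exp(2^(2/3)*z/2)


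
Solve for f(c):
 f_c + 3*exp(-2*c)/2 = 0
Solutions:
 f(c) = C1 + 3*exp(-2*c)/4


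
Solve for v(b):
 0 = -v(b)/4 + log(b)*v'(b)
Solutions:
 v(b) = C1*exp(li(b)/4)


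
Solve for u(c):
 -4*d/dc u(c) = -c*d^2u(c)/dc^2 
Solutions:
 u(c) = C1 + C2*c^5


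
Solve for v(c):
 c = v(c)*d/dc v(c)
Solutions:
 v(c) = -sqrt(C1 + c^2)
 v(c) = sqrt(C1 + c^2)


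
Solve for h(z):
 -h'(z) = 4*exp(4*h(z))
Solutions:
 h(z) = log(-I*(1/(C1 + 16*z))^(1/4))
 h(z) = log(I*(1/(C1 + 16*z))^(1/4))
 h(z) = log(-(1/(C1 + 16*z))^(1/4))
 h(z) = log(1/(C1 + 16*z))/4


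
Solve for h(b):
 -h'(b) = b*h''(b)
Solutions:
 h(b) = C1 + C2*log(b)


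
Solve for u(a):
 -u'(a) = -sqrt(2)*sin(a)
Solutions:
 u(a) = C1 - sqrt(2)*cos(a)


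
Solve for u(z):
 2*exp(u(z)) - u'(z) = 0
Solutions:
 u(z) = log(-1/(C1 + 2*z))


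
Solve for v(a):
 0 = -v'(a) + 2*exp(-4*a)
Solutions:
 v(a) = C1 - exp(-4*a)/2


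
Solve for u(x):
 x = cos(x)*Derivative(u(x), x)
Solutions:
 u(x) = C1 + Integral(x/cos(x), x)


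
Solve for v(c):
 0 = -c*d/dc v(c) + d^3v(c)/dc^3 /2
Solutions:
 v(c) = C1 + Integral(C2*airyai(2^(1/3)*c) + C3*airybi(2^(1/3)*c), c)


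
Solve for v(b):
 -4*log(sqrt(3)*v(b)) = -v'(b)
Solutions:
 -Integral(1/(2*log(_y) + log(3)), (_y, v(b)))/2 = C1 - b


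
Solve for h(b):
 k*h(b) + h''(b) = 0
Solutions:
 h(b) = C1*exp(-b*sqrt(-k)) + C2*exp(b*sqrt(-k))


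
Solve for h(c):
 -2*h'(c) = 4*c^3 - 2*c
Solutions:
 h(c) = C1 - c^4/2 + c^2/2


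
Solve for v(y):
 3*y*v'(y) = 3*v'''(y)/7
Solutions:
 v(y) = C1 + Integral(C2*airyai(7^(1/3)*y) + C3*airybi(7^(1/3)*y), y)


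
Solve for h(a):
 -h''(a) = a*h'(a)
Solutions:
 h(a) = C1 + C2*erf(sqrt(2)*a/2)


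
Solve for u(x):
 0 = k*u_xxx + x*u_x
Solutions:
 u(x) = C1 + Integral(C2*airyai(x*(-1/k)^(1/3)) + C3*airybi(x*(-1/k)^(1/3)), x)


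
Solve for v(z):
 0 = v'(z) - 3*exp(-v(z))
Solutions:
 v(z) = log(C1 + 3*z)


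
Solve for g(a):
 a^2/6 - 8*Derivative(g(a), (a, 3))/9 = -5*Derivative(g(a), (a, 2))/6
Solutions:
 g(a) = C1 + C2*a + C3*exp(15*a/16) - a^4/60 - 16*a^3/225 - 256*a^2/1125


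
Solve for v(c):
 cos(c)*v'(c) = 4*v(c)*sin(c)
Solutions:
 v(c) = C1/cos(c)^4


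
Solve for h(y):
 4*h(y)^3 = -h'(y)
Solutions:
 h(y) = -sqrt(2)*sqrt(-1/(C1 - 4*y))/2
 h(y) = sqrt(2)*sqrt(-1/(C1 - 4*y))/2


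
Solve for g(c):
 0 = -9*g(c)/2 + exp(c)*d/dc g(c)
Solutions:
 g(c) = C1*exp(-9*exp(-c)/2)


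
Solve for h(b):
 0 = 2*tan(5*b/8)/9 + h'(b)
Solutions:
 h(b) = C1 + 16*log(cos(5*b/8))/45


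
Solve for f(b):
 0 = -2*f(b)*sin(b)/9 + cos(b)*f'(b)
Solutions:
 f(b) = C1/cos(b)^(2/9)


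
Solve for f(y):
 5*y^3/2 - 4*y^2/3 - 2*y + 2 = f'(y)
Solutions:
 f(y) = C1 + 5*y^4/8 - 4*y^3/9 - y^2 + 2*y


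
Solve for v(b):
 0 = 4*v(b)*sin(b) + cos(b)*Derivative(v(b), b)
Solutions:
 v(b) = C1*cos(b)^4


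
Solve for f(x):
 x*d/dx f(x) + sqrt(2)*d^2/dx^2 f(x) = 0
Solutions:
 f(x) = C1 + C2*erf(2^(1/4)*x/2)


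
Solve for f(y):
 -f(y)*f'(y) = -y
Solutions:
 f(y) = -sqrt(C1 + y^2)
 f(y) = sqrt(C1 + y^2)


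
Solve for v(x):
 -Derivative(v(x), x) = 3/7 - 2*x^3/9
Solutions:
 v(x) = C1 + x^4/18 - 3*x/7


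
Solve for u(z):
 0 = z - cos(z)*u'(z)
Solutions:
 u(z) = C1 + Integral(z/cos(z), z)


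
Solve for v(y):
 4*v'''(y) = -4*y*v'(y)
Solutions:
 v(y) = C1 + Integral(C2*airyai(-y) + C3*airybi(-y), y)


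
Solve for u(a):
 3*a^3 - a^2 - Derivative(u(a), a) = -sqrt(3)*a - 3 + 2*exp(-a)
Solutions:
 u(a) = C1 + 3*a^4/4 - a^3/3 + sqrt(3)*a^2/2 + 3*a + 2*exp(-a)


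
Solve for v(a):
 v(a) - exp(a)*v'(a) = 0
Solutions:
 v(a) = C1*exp(-exp(-a))


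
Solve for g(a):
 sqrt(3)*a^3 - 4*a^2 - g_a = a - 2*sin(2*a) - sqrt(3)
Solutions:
 g(a) = C1 + sqrt(3)*a^4/4 - 4*a^3/3 - a^2/2 + sqrt(3)*a - cos(2*a)


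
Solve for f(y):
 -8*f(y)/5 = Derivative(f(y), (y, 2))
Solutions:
 f(y) = C1*sin(2*sqrt(10)*y/5) + C2*cos(2*sqrt(10)*y/5)


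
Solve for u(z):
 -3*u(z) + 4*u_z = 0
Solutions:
 u(z) = C1*exp(3*z/4)


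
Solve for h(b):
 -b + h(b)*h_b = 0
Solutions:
 h(b) = -sqrt(C1 + b^2)
 h(b) = sqrt(C1 + b^2)


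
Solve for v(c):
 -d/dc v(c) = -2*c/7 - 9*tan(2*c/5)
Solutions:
 v(c) = C1 + c^2/7 - 45*log(cos(2*c/5))/2


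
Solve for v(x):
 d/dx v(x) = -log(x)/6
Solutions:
 v(x) = C1 - x*log(x)/6 + x/6


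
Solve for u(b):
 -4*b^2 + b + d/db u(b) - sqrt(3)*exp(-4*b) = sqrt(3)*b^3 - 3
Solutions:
 u(b) = C1 + sqrt(3)*b^4/4 + 4*b^3/3 - b^2/2 - 3*b - sqrt(3)*exp(-4*b)/4


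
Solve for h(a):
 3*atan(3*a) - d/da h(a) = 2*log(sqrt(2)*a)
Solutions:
 h(a) = C1 - 2*a*log(a) + 3*a*atan(3*a) - a*log(2) + 2*a - log(9*a^2 + 1)/2


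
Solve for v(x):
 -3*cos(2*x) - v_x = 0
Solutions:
 v(x) = C1 - 3*sin(2*x)/2


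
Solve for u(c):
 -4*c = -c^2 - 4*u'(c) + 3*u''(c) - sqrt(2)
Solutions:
 u(c) = C1 + C2*exp(4*c/3) - c^3/12 + 5*c^2/16 - sqrt(2)*c/4 + 15*c/32


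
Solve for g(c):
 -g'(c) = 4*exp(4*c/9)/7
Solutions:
 g(c) = C1 - 9*exp(4*c/9)/7


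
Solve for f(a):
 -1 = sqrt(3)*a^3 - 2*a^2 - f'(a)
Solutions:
 f(a) = C1 + sqrt(3)*a^4/4 - 2*a^3/3 + a


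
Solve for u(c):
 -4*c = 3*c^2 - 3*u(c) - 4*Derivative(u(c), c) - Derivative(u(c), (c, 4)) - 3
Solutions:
 u(c) = c^2 - 4*c/3 + (C1 + C2*c)*exp(-c) + (C3*sin(sqrt(2)*c) + C4*cos(sqrt(2)*c))*exp(c) + 7/9


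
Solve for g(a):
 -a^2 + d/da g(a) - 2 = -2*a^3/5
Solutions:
 g(a) = C1 - a^4/10 + a^3/3 + 2*a


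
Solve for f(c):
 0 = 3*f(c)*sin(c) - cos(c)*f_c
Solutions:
 f(c) = C1/cos(c)^3


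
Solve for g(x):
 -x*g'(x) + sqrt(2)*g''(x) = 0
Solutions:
 g(x) = C1 + C2*erfi(2^(1/4)*x/2)


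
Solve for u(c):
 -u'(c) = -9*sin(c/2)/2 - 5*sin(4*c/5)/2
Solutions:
 u(c) = C1 - 9*cos(c/2) - 25*cos(4*c/5)/8


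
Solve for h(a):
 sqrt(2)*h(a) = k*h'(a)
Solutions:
 h(a) = C1*exp(sqrt(2)*a/k)


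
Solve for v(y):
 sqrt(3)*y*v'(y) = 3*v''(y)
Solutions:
 v(y) = C1 + C2*erfi(sqrt(2)*3^(3/4)*y/6)


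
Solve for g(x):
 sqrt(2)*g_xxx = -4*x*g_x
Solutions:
 g(x) = C1 + Integral(C2*airyai(-sqrt(2)*x) + C3*airybi(-sqrt(2)*x), x)


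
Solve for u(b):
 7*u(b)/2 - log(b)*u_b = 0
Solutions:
 u(b) = C1*exp(7*li(b)/2)


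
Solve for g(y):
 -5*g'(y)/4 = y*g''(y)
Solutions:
 g(y) = C1 + C2/y^(1/4)


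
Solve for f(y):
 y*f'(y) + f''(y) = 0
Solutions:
 f(y) = C1 + C2*erf(sqrt(2)*y/2)


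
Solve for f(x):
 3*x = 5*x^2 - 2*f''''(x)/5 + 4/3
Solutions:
 f(x) = C1 + C2*x + C3*x^2 + C4*x^3 + 5*x^6/144 - x^5/16 + 5*x^4/36


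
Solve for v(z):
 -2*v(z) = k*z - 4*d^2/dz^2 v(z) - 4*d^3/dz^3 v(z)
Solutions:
 v(z) = C1*exp(-z*(2*2^(2/3)/(3*sqrt(57) + 23)^(1/3) + 4 + 2^(1/3)*(3*sqrt(57) + 23)^(1/3))/12)*sin(2^(1/3)*sqrt(3)*z*(-(3*sqrt(57) + 23)^(1/3) + 2*2^(1/3)/(3*sqrt(57) + 23)^(1/3))/12) + C2*exp(-z*(2*2^(2/3)/(3*sqrt(57) + 23)^(1/3) + 4 + 2^(1/3)*(3*sqrt(57) + 23)^(1/3))/12)*cos(2^(1/3)*sqrt(3)*z*(-(3*sqrt(57) + 23)^(1/3) + 2*2^(1/3)/(3*sqrt(57) + 23)^(1/3))/12) + C3*exp(z*(-2 + 2*2^(2/3)/(3*sqrt(57) + 23)^(1/3) + 2^(1/3)*(3*sqrt(57) + 23)^(1/3))/6) - k*z/2


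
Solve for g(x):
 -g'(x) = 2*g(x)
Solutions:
 g(x) = C1*exp(-2*x)


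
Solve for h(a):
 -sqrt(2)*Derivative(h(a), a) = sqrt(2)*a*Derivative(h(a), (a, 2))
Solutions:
 h(a) = C1 + C2*log(a)


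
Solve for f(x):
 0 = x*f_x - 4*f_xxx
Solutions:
 f(x) = C1 + Integral(C2*airyai(2^(1/3)*x/2) + C3*airybi(2^(1/3)*x/2), x)


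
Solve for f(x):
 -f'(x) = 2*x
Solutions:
 f(x) = C1 - x^2


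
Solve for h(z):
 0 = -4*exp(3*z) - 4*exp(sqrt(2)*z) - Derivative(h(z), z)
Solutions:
 h(z) = C1 - 4*exp(3*z)/3 - 2*sqrt(2)*exp(sqrt(2)*z)


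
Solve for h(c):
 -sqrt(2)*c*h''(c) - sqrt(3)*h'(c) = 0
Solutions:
 h(c) = C1 + C2*c^(1 - sqrt(6)/2)


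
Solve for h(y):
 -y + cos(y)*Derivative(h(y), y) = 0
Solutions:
 h(y) = C1 + Integral(y/cos(y), y)


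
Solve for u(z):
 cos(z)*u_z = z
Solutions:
 u(z) = C1 + Integral(z/cos(z), z)


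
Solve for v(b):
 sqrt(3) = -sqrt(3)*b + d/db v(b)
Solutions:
 v(b) = C1 + sqrt(3)*b^2/2 + sqrt(3)*b


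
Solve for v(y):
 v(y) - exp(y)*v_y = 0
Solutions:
 v(y) = C1*exp(-exp(-y))


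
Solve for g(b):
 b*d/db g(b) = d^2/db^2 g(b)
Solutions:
 g(b) = C1 + C2*erfi(sqrt(2)*b/2)


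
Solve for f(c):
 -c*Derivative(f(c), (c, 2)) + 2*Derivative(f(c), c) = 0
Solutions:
 f(c) = C1 + C2*c^3


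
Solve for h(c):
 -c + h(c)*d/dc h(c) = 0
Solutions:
 h(c) = -sqrt(C1 + c^2)
 h(c) = sqrt(C1 + c^2)


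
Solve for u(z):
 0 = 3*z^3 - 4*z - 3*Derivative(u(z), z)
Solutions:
 u(z) = C1 + z^4/4 - 2*z^2/3


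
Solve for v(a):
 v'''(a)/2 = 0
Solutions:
 v(a) = C1 + C2*a + C3*a^2


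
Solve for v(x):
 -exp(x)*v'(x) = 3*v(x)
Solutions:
 v(x) = C1*exp(3*exp(-x))


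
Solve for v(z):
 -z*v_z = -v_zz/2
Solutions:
 v(z) = C1 + C2*erfi(z)


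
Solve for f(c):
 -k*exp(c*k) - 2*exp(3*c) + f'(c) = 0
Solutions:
 f(c) = C1 + 2*exp(3*c)/3 + exp(c*k)


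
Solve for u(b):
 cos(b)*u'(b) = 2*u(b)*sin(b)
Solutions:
 u(b) = C1/cos(b)^2


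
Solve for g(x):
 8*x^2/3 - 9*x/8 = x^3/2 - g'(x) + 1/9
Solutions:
 g(x) = C1 + x^4/8 - 8*x^3/9 + 9*x^2/16 + x/9


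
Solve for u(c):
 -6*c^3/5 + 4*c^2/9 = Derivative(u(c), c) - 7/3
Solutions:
 u(c) = C1 - 3*c^4/10 + 4*c^3/27 + 7*c/3


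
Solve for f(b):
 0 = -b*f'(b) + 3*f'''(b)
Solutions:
 f(b) = C1 + Integral(C2*airyai(3^(2/3)*b/3) + C3*airybi(3^(2/3)*b/3), b)


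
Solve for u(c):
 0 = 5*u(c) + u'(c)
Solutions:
 u(c) = C1*exp(-5*c)


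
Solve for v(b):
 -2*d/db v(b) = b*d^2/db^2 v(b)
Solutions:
 v(b) = C1 + C2/b


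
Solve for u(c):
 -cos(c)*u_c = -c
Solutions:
 u(c) = C1 + Integral(c/cos(c), c)


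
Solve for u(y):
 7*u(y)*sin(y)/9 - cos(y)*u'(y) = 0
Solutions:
 u(y) = C1/cos(y)^(7/9)


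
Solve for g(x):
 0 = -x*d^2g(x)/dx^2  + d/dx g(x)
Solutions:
 g(x) = C1 + C2*x^2


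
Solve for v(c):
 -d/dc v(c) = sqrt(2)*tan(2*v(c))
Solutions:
 v(c) = -asin(C1*exp(-2*sqrt(2)*c))/2 + pi/2
 v(c) = asin(C1*exp(-2*sqrt(2)*c))/2


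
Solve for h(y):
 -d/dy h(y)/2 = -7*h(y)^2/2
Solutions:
 h(y) = -1/(C1 + 7*y)


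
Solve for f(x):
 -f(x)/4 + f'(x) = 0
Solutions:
 f(x) = C1*exp(x/4)


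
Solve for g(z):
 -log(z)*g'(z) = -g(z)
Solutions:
 g(z) = C1*exp(li(z))


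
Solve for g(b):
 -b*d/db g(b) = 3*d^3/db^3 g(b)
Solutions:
 g(b) = C1 + Integral(C2*airyai(-3^(2/3)*b/3) + C3*airybi(-3^(2/3)*b/3), b)


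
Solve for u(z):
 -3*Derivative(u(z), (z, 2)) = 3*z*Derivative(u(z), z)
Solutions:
 u(z) = C1 + C2*erf(sqrt(2)*z/2)


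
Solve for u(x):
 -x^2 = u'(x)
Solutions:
 u(x) = C1 - x^3/3


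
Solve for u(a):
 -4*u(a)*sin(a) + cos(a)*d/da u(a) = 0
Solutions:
 u(a) = C1/cos(a)^4


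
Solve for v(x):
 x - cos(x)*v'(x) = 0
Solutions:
 v(x) = C1 + Integral(x/cos(x), x)


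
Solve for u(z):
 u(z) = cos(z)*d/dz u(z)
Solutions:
 u(z) = C1*sqrt(sin(z) + 1)/sqrt(sin(z) - 1)


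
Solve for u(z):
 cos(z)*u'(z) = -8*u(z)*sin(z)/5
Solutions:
 u(z) = C1*cos(z)^(8/5)


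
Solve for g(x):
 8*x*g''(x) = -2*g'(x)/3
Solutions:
 g(x) = C1 + C2*x^(11/12)


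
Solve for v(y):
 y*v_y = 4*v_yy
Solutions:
 v(y) = C1 + C2*erfi(sqrt(2)*y/4)


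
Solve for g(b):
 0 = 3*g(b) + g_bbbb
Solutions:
 g(b) = (C1*sin(sqrt(2)*3^(1/4)*b/2) + C2*cos(sqrt(2)*3^(1/4)*b/2))*exp(-sqrt(2)*3^(1/4)*b/2) + (C3*sin(sqrt(2)*3^(1/4)*b/2) + C4*cos(sqrt(2)*3^(1/4)*b/2))*exp(sqrt(2)*3^(1/4)*b/2)


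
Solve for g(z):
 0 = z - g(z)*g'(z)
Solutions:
 g(z) = -sqrt(C1 + z^2)
 g(z) = sqrt(C1 + z^2)


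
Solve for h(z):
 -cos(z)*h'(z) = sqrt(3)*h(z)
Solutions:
 h(z) = C1*(sin(z) - 1)^(sqrt(3)/2)/(sin(z) + 1)^(sqrt(3)/2)


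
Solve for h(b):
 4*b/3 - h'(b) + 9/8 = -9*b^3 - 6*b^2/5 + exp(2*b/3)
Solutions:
 h(b) = C1 + 9*b^4/4 + 2*b^3/5 + 2*b^2/3 + 9*b/8 - 3*exp(2*b/3)/2


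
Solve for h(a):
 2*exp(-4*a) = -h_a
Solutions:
 h(a) = C1 + exp(-4*a)/2


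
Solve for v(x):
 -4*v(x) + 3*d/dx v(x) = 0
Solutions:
 v(x) = C1*exp(4*x/3)


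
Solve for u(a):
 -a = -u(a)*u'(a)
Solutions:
 u(a) = -sqrt(C1 + a^2)
 u(a) = sqrt(C1 + a^2)


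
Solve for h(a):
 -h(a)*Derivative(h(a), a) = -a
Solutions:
 h(a) = -sqrt(C1 + a^2)
 h(a) = sqrt(C1 + a^2)


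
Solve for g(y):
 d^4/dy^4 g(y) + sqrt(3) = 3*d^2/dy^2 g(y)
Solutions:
 g(y) = C1 + C2*y + C3*exp(-sqrt(3)*y) + C4*exp(sqrt(3)*y) + sqrt(3)*y^2/6


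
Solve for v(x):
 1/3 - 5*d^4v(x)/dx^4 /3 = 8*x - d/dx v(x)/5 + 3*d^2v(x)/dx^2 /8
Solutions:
 v(x) = C1 + C2*exp(30^(1/3)*x*(-(16 + sqrt(286))^(1/3) + 30^(1/3)/(16 + sqrt(286))^(1/3))/40)*sin(10^(1/3)*3^(1/6)*x*(3*10^(1/3)/(16 + sqrt(286))^(1/3) + 3^(2/3)*(16 + sqrt(286))^(1/3))/40) + C3*exp(30^(1/3)*x*(-(16 + sqrt(286))^(1/3) + 30^(1/3)/(16 + sqrt(286))^(1/3))/40)*cos(10^(1/3)*3^(1/6)*x*(3*10^(1/3)/(16 + sqrt(286))^(1/3) + 3^(2/3)*(16 + sqrt(286))^(1/3))/40) + C4*exp(-30^(1/3)*x*(-(16 + sqrt(286))^(1/3) + 30^(1/3)/(16 + sqrt(286))^(1/3))/20) + 20*x^2 + 220*x/3


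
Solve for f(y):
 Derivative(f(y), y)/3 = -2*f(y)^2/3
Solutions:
 f(y) = 1/(C1 + 2*y)


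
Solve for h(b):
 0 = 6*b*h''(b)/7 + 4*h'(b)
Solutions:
 h(b) = C1 + C2/b^(11/3)


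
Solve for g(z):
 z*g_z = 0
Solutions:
 g(z) = C1


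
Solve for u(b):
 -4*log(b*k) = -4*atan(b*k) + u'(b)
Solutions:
 u(b) = C1 - 4*b*log(b*k) + 4*b + 4*Piecewise((b*atan(b*k) - log(b^2*k^2 + 1)/(2*k), Ne(k, 0)), (0, True))


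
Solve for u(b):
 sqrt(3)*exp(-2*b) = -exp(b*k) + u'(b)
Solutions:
 u(b) = C1 - sqrt(3)*exp(-2*b)/2 + exp(b*k)/k


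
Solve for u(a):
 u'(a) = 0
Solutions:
 u(a) = C1


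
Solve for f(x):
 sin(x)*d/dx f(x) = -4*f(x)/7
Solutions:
 f(x) = C1*(cos(x) + 1)^(2/7)/(cos(x) - 1)^(2/7)


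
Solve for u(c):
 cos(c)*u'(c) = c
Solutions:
 u(c) = C1 + Integral(c/cos(c), c)


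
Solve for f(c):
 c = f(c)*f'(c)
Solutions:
 f(c) = -sqrt(C1 + c^2)
 f(c) = sqrt(C1 + c^2)


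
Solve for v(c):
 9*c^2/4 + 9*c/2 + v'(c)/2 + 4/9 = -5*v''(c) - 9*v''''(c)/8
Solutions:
 v(c) = C1 + C2*exp(-2^(1/3)*c*(-3*(3 + sqrt(48729)/9)^(1/3) + 20*2^(1/3)/(3 + sqrt(48729)/9)^(1/3))/18)*sin(sqrt(3)*c*(40/(6 + 2*sqrt(48729)/9)^(1/3) + 3*(6 + 2*sqrt(48729)/9)^(1/3))/18) + C3*exp(-2^(1/3)*c*(-3*(3 + sqrt(48729)/9)^(1/3) + 20*2^(1/3)/(3 + sqrt(48729)/9)^(1/3))/18)*cos(sqrt(3)*c*(40/(6 + 2*sqrt(48729)/9)^(1/3) + 3*(6 + 2*sqrt(48729)/9)^(1/3))/18) + C4*exp(2^(1/3)*c*(-3*(3 + sqrt(48729)/9)^(1/3) + 20*2^(1/3)/(3 + sqrt(48729)/9)^(1/3))/9) - 3*c^3/2 + 81*c^2/2 - 7298*c/9


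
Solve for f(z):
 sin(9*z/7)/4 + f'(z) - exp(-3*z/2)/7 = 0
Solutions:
 f(z) = C1 + 7*cos(9*z/7)/36 - 2*exp(-3*z/2)/21


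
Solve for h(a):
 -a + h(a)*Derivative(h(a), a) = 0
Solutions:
 h(a) = -sqrt(C1 + a^2)
 h(a) = sqrt(C1 + a^2)


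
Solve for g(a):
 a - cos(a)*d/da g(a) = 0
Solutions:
 g(a) = C1 + Integral(a/cos(a), a)


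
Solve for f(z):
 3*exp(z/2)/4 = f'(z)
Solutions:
 f(z) = C1 + 3*exp(z/2)/2


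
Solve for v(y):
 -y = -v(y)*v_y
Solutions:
 v(y) = -sqrt(C1 + y^2)
 v(y) = sqrt(C1 + y^2)


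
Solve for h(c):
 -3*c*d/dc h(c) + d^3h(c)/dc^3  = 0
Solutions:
 h(c) = C1 + Integral(C2*airyai(3^(1/3)*c) + C3*airybi(3^(1/3)*c), c)


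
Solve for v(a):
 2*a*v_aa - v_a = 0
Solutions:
 v(a) = C1 + C2*a^(3/2)


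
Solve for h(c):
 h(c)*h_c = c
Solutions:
 h(c) = -sqrt(C1 + c^2)
 h(c) = sqrt(C1 + c^2)


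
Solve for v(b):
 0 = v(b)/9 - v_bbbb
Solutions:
 v(b) = C1*exp(-sqrt(3)*b/3) + C2*exp(sqrt(3)*b/3) + C3*sin(sqrt(3)*b/3) + C4*cos(sqrt(3)*b/3)


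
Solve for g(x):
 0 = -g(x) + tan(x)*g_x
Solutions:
 g(x) = C1*sin(x)


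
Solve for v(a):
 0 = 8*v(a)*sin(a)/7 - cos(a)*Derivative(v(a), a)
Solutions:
 v(a) = C1/cos(a)^(8/7)


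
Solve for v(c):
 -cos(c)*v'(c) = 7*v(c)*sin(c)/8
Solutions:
 v(c) = C1*cos(c)^(7/8)


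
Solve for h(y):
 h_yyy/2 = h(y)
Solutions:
 h(y) = C3*exp(2^(1/3)*y) + (C1*sin(2^(1/3)*sqrt(3)*y/2) + C2*cos(2^(1/3)*sqrt(3)*y/2))*exp(-2^(1/3)*y/2)


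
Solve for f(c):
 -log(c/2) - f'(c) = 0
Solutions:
 f(c) = C1 - c*log(c) + c*log(2) + c
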